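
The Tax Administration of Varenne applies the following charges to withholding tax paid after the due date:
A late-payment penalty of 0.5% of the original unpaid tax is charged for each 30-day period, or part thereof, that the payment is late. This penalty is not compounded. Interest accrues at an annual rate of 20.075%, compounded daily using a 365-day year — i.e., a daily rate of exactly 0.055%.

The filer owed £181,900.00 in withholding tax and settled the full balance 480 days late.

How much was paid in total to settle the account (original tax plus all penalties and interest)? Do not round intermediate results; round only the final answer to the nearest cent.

Penalty periods: ⌈480/30⌉ = 16; penalty = 16 × 0.5% × £181,900.00 = £14,552.00
Interest: £181,900.00 × ((1 + 0.00055)^480 − 1) = £181,900.00 × 0.30203370… = £54,939.9300…
Total = £181,900.00 + £14,552.0000 + £54,939.9300… = £251,391.93

£251,391.93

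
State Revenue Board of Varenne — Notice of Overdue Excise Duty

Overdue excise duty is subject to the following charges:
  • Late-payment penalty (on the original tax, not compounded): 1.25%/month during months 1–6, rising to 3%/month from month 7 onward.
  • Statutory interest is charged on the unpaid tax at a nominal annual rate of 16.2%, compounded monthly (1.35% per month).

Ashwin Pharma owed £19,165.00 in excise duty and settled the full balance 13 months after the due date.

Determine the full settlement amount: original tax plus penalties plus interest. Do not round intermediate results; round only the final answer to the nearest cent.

£28,276.87

Penalty, months 1–6: 6 × 1.25% × £19,165.00 = £1,437.38…
Penalty, months 7–13: 7 × 3% × £19,165.00 = £4,024.65
Interest: £19,165.00 × ((1 + 0.0135)^13 − 1) = £19,165.00 × 0.1904435… = £3,649.8497…
Total = £19,165.00 + £5,462.0250 + £3,649.8497… = £28,276.87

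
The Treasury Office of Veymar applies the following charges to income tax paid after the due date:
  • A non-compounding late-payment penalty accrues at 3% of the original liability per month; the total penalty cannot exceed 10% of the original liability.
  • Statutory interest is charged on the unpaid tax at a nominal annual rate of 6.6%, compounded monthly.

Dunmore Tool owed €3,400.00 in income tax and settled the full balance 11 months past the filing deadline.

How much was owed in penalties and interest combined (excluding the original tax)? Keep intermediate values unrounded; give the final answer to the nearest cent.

Penalty (uncapped): 11 × 3% × €3,400.00 = €1,122.00; cap = 10% × €3,400.00 = €340.00 → penalty = €340.00
Interest (6.6%/yr ÷ 12 = 0.55%/month): €3,400.00 × ((1 + 0.0055)^11 − 1) = €211.4511…
Penalties + interest = €340.0000 + €211.4511… = €551.45

€551.45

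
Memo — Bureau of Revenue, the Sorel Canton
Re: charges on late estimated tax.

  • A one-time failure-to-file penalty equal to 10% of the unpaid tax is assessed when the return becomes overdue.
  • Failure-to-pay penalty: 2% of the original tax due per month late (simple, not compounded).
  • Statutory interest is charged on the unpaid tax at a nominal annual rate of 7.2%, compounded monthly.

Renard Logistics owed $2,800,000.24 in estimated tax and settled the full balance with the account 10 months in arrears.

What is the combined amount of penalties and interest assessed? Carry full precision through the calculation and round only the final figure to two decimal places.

$1,012,609.43

Failure-to-file penalty: 10% × $2,800,000.24 = $280,000.02…
Failure-to-pay penalty = 2% × $2,800,000.24 × 10 mo = $560,000.05…
Interest (7.2%/yr ÷ 12 = 0.6%/month): $2,800,000.24 × ((1 + 0.006)^10 − 1) = $172,609.3584…
Penalties + interest = $840,000.0720 + $172,609.3584… = $1,012,609.43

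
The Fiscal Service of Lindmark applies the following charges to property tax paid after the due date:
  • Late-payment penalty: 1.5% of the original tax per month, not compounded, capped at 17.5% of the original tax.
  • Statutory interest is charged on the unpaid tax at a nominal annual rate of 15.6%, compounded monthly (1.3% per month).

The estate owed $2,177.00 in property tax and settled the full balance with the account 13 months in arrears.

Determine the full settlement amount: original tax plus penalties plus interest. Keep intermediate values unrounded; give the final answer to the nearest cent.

Penalty (uncapped): 13 × 1.5% × $2,177.00 = $424.52…; cap = 17.5% × $2,177.00 = $380.98… → penalty = $380.98…
Interest: $2,177.00 × ((1 + 0.013)^13 − 1) = $2,177.00 × 0.1828312… = $398.0236…
Total = $2,177.00 + $380.9750 + $398.0236… = $2,956.00

$2,956.00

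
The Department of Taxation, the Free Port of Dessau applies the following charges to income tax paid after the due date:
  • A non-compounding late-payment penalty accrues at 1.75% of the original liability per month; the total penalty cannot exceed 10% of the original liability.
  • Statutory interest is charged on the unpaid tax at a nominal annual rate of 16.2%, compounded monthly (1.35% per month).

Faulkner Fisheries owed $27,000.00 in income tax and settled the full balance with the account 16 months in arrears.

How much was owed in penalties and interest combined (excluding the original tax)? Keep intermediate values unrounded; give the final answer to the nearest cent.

$9,161.38

Penalty (uncapped): 16 × 1.75% × $27,000.00 = $7,560.00; cap = 10% × $27,000.00 = $2,700.00 → penalty = $2,700.00
Interest: $27,000.00 × ((1 + 0.0135)^16 − 1) = $27,000.00 × 0.2393103… = $6,461.3773…
Penalties + interest = $2,700.0000 + $6,461.3773… = $9,161.38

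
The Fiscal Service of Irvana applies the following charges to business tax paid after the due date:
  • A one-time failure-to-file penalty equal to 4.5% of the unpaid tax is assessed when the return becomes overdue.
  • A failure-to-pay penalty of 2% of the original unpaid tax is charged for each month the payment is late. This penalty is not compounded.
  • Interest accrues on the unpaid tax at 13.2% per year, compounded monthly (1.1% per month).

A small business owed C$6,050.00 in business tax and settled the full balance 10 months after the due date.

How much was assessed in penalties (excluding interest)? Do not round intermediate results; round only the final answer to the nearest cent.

Failure-to-file penalty: 4.5% × C$6,050.00 = C$272.25
Failure-to-pay penalty = 2% × C$6,050.00 × 10 mo = C$1,210.00
Total penalty = C$272.25 + C$1,210.00 = C$1,482.25

C$1,482.25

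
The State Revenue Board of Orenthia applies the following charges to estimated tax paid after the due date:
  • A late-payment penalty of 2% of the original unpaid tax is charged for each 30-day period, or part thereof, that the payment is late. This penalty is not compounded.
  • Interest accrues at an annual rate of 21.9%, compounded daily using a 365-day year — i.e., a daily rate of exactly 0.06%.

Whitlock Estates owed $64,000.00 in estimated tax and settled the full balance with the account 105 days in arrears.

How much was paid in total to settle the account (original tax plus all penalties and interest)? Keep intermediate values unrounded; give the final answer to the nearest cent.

$73,280.43

Penalty periods: ⌈105/30⌉ = 4; penalty = 4 × 2% × $64,000.00 = $5,120.00
Interest: $64,000.00 × ((1 + 0.0006)^105 − 1) = $64,000.00 × 0.06500672… = $4,160.4300…
Total = $64,000.00 + $5,120.0000 + $4,160.4300… = $73,280.43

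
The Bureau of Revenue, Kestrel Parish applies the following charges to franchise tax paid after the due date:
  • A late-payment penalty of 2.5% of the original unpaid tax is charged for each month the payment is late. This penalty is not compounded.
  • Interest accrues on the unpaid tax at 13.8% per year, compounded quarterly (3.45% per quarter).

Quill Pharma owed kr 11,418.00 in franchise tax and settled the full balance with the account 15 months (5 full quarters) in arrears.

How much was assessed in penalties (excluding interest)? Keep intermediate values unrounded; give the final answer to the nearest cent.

Late-payment penalty = 2.5% × kr 11,418.00 × 15 mo = kr 4,281.75

kr 4,281.75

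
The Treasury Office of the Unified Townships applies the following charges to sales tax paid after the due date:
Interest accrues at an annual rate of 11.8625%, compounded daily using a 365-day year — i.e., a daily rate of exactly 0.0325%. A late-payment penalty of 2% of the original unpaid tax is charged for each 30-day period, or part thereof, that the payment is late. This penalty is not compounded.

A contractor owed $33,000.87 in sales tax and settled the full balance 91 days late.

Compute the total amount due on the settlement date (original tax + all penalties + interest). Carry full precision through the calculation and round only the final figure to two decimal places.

$36,631.35

Penalty periods: ⌈91/30⌉ = 4; penalty = 4 × 2% × $33,000.87 = $2,640.07…
Interest: $33,000.87 × ((1 + 0.000325)^91 − 1) = $33,000.87 × 0.03001173… = $990.4134…
Total = $33,000.87 + $2,640.0696 + $990.4134… = $36,631.35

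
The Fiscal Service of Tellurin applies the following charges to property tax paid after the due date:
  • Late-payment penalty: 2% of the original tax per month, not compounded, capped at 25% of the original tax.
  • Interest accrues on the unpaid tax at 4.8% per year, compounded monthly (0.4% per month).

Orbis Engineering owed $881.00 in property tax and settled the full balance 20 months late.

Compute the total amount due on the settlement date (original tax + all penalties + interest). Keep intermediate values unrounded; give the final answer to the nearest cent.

Penalty (uncapped): 20 × 2% × $881.00 = $352.40; cap = 25% × $881.00 = $220.25 → penalty = $220.25
Interest: $881.00 × ((1 + 0.004)^20 − 1) = $881.00 × 0.0831142… = $73.2236…
Total = $881.00 + $220.2500 + $73.2236… = $1,174.47

$1,174.47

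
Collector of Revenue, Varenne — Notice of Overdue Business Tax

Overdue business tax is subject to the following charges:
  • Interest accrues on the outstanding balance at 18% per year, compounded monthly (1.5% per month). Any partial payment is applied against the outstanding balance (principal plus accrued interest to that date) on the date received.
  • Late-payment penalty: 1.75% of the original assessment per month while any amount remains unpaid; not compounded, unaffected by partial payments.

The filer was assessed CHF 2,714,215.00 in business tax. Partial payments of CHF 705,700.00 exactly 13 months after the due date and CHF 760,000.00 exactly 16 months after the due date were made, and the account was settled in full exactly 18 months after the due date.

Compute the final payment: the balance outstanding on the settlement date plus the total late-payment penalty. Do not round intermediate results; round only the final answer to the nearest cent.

CHF 2,860,170.97

Balance at month 13: CHF 2,714,215.0000 × (1 + 0.015)^13 = CHF 3,293,842.2469…
After CHF 705,700.00 payment: CHF 3,293,842.2469… − CHF 705,700.00 = CHF 2,588,142.2469…
Balance at month 16: CHF 2,588,142.2469… × (1 + 0.015)^3 = CHF 2,706,364.3790…
After CHF 760,000.00 payment: CHF 2,706,364.3790… − CHF 760,000.00 = CHF 1,946,364.3790…
Balance at month 18: CHF 1,946,364.3790… × (1 + 0.015)^2 = CHF 2,005,193.2423…
Penalty: 18 × 1.75% × CHF 2,714,215.00 = CHF 854,977.73…
Final settlement = outstanding balance + penalty = CHF 2,005,193.2423… + CHF 854,977.73… = CHF 2,860,170.97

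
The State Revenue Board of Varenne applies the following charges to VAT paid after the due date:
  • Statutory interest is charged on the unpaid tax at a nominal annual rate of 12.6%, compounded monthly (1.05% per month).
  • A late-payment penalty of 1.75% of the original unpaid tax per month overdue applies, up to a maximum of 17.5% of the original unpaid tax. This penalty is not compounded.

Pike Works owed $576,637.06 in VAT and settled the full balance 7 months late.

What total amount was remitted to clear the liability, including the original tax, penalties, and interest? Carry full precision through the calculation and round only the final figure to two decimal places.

Penalty: 7 × 1.75% × $576,637.06 = $70,638.04… (below the 17.5% cap of $100,911.49…)
Interest: $576,637.06 × ((1 + 0.0105)^7 − 1) = $576,637.06 × 0.0758562… = $43,741.4933…
Total = $576,637.06 + $70,638.0399… + $43,741.4933… = $691,016.59

$691,016.59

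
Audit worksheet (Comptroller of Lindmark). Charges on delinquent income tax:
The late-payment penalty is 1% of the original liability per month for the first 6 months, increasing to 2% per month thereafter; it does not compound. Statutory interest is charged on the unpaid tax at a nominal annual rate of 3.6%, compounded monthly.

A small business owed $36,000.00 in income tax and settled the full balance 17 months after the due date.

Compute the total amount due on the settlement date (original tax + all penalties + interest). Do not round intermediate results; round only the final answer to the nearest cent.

$47,960.73

Penalty, months 1–6: 6 × 1% × $36,000.00 = $2,160.00
Penalty, months 7–17: 11 × 2% × $36,000.00 = $7,920.00
Interest (3.6%/yr ÷ 12 = 0.3%/month): $36,000.00 × ((1 + 0.003)^17 − 1) = $1,880.7320…
Total = $36,000.00 + $10,080.0000 + $1,880.7320… = $47,960.73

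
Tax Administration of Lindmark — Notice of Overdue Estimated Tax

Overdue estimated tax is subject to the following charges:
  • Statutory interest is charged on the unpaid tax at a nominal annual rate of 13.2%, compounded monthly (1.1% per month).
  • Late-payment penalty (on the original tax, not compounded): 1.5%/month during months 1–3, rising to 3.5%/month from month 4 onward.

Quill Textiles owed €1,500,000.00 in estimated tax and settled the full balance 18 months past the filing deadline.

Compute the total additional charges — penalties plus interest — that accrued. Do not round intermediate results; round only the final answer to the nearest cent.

€1,181,467.97

Penalty, months 1–3: 3 × 1.5% × €1,500,000.00 = €67,500.00
Penalty, months 4–18: 15 × 3.5% × €1,500,000.00 = €787,500.00
Interest: €1,500,000.00 × ((1 + 0.011)^18 − 1) = €1,500,000.00 × 0.2176453… = €326,467.9663…
Penalties + interest = €855,000.0000 + €326,467.9663… = €1,181,467.97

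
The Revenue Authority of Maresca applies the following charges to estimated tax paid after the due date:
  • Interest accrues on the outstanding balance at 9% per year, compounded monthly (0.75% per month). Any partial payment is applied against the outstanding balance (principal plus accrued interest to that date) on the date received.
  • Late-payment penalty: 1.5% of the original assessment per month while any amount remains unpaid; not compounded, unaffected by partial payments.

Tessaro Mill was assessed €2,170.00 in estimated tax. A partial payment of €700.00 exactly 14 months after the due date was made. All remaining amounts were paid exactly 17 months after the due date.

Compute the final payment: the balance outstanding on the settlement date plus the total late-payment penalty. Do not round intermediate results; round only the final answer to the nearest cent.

Balance at month 14: €2,170.0000 × (1 + 0.0075)^14 = €2,409.2979…
After €700.00 payment: €2,409.2979… − €700.00 = €1,709.2979…
Balance at month 17: €1,709.2979… × (1 + 0.0075)^3 = €1,748.0463…
Penalty: 17 × 1.5% × €2,170.00 = €553.35
Final settlement = outstanding balance + penalty = €1,748.0463… + €553.35 = €2,301.40

€2,301.40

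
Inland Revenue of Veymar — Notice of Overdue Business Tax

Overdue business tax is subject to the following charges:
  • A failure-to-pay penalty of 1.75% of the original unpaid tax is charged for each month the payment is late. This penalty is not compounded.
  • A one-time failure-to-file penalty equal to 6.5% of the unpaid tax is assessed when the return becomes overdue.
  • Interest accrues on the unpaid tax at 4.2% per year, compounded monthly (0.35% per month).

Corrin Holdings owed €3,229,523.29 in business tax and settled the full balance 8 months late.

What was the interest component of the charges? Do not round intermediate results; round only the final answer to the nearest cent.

€91,542.17

Interest: €3,229,523.29 × ((1 + 0.0035)^8 − 1) = €3,229,523.29 × 0.0283454… = €91,542.1667…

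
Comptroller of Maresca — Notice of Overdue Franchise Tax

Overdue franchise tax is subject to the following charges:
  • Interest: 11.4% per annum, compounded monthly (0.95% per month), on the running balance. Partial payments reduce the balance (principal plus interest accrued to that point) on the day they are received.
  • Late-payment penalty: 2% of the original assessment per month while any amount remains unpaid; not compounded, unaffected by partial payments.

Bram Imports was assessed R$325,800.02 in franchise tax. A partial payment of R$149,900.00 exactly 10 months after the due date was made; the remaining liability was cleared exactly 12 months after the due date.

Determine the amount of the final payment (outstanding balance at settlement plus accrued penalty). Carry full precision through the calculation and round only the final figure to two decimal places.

R$290,375.01

Balance at month 10: R$325,800.0200 × (1 + 0.0095)^10 = R$358,108.2608…
After R$149,900.00 payment: R$358,108.2608… − R$149,900.00 = R$208,208.2608…
Balance at month 12: R$208,208.2608… × (1 + 0.0095)^2 = R$212,183.0086…
Penalty: 12 × 2% × R$325,800.02 = R$78,192.00…
Final settlement = outstanding balance + penalty = R$212,183.0086… + R$78,192.00… = R$290,375.01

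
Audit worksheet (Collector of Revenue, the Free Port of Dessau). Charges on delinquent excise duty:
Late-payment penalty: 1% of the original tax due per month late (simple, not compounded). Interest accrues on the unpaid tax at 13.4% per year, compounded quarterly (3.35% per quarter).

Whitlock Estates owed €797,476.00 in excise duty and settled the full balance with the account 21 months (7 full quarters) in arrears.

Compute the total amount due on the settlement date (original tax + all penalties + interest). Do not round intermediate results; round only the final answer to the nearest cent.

€1,171,833.62

Late-payment penalty = 1% × €797,476.00 × 21 mo = €167,469.96
Interest: €797,476.00 × ((1 + 0.0335)^7 − 1) = €797,476.00 × 0.2594281… = €206,887.6553…
Total = €797,476.00 + €167,469.9600 + €206,887.6553… = €1,171,833.62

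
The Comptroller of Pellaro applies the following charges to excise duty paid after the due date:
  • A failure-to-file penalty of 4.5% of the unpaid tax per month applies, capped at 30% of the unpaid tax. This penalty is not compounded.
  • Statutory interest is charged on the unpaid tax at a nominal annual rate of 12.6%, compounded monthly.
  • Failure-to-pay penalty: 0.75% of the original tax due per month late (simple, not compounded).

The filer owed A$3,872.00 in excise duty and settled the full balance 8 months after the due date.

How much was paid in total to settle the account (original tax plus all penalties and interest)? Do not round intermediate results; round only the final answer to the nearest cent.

Failure-to-file: 8 × 4.5% × A$3,872.00 = A$1,393.92, capped at 30% × A$3,872.00 = A$1,161.60
Failure-to-pay penalty: 8 × 0.75% × A$3,872.00 = A$232.32
Interest (12.6%/yr ÷ 12 = 1.05%/month): A$3,872.00 × ((1 + 0.0105)^8 − 1) = A$337.4552…
Total = A$3,872.00 + A$1,393.9200 + A$337.4552… = A$5,603.38

A$5,603.38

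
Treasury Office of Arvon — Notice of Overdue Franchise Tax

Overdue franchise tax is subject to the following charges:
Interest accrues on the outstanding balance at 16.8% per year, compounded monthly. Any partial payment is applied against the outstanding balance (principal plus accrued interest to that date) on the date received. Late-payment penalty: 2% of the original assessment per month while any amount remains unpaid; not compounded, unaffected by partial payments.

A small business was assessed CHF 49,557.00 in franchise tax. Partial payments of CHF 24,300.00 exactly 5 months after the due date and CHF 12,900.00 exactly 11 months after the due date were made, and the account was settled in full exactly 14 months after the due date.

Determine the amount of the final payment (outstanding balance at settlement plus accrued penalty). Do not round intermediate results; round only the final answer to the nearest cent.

Monthly rate = 16.8% ÷ 12 = 1.4%
Balance at month 5: CHF 49,557.0000 × (1 + 0.014)^5 = CHF 53,124.4911…
After CHF 24,300.00 payment: CHF 53,124.4911… − CHF 24,300.00 = CHF 28,824.4911…
Balance at month 11: CHF 28,824.4911… × (1 + 0.014)^6 = CHF 31,332.0910…
After CHF 12,900.00 payment: CHF 31,332.0910… − CHF 12,900.00 = CHF 18,432.0910…
Balance at month 14: CHF 18,432.0910… × (1 + 0.014)^3 = CHF 19,217.1274…
Penalty: 14 × 2% × CHF 49,557.00 = CHF 13,875.96
Final settlement = outstanding balance + penalty = CHF 19,217.1274… + CHF 13,875.96 = CHF 33,093.09

CHF 33,093.09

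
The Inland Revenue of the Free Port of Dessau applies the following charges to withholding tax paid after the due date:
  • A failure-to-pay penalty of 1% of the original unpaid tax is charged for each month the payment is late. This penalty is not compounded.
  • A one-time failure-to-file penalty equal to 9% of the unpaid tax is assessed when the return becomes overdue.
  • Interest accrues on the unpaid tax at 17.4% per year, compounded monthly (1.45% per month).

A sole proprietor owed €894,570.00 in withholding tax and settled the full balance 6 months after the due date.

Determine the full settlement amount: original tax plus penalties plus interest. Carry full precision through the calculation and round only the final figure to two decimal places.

Failure-to-file penalty: 9% × €894,570.00 = €80,511.30
Failure-to-pay penalty: 6 × 1% × €894,570.00 = €53,674.20
Interest: €894,570.00 × ((1 + 0.0145)^6 − 1) = €894,570.00 × 0.0902154… = €80,703.9809…
Total = €894,570.00 + €134,185.5000 + €80,703.9809… = €1,109,459.48

€1,109,459.48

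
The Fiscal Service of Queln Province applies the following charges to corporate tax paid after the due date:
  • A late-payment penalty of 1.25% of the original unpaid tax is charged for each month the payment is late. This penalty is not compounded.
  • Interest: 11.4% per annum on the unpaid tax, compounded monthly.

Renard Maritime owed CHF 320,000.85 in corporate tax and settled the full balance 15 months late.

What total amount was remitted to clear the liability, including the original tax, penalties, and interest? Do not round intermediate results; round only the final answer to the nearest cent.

CHF 428,762.01

Late-payment penalty = 1.25% × CHF 320,000.85 × 15 mo = CHF 60,000.16…
Interest (11.4%/yr ÷ 12 = 0.95%/month): CHF 320,000.85 × ((1 + 0.0095)^15 − 1) = CHF 48,760.9966…
Total = CHF 320,000.85 + CHF 60,000.1594… + CHF 48,760.9966… = CHF 428,762.01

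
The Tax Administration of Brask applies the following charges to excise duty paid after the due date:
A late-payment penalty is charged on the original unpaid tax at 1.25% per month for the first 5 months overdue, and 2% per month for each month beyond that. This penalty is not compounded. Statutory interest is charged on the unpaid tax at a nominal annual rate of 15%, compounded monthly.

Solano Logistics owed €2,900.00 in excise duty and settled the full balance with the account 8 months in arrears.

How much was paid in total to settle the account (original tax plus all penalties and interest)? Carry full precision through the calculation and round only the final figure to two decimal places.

Penalty, months 1–5: 5 × 1.25% × €2,900.00 = €181.25
Penalty, months 6–8: 3 × 2% × €2,900.00 = €174.00
Interest (15%/yr ÷ 12 = 1.25%/month): €2,900.00 × ((1 + 0.0125)^8 − 1) = €303.0097…
Total = €2,900.00 + €355.2500 + €303.0097… = €3,558.26

€3,558.26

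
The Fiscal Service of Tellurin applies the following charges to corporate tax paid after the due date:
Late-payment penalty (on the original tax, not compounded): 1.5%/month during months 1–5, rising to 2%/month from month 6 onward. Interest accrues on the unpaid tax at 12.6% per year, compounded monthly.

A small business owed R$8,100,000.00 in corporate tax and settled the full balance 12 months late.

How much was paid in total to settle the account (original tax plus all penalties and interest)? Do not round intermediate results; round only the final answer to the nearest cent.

Penalty, months 1–5: 5 × 1.5% × R$8,100,000.00 = R$607,500.00
Penalty, months 6–12: 7 × 2% × R$8,100,000.00 = R$1,134,000.00
Interest (12.6%/yr ÷ 12 = 1.05%/month): R$8,100,000.00 × ((1 + 0.0105)^12 − 1) = R$1,081,652.1024…
Total = R$8,100,000.00 + R$1,741,500.0000 + R$1,081,652.1024… = R$10,923,152.10

R$10,923,152.10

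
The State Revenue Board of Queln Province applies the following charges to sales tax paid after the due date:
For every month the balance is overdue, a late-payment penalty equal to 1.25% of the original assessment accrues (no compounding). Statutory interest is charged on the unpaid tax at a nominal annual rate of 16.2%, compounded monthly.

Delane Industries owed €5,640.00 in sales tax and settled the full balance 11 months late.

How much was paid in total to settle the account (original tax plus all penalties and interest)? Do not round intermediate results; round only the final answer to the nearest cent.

€7,311.93

Late-payment penalty = 1.25% × €5,640.00 × 11 mo = €775.50
Interest (16.2%/yr ÷ 12 = 1.35%/month): €5,640.00 × ((1 + 0.0135)^11 − 1) = €896.4266…
Total = €5,640.00 + €775.5000 + €896.4266… = €7,311.93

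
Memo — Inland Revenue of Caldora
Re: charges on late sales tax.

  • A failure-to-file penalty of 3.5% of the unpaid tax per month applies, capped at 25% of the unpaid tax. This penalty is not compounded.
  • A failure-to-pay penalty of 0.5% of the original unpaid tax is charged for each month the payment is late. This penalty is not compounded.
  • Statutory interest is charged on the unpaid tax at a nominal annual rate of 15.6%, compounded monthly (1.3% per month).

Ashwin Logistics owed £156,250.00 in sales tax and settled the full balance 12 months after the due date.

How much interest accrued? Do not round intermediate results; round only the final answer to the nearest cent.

Interest: £156,250.00 × ((1 + 0.013)^12 − 1) = £156,250.00 × 0.1676518… = £26,195.5900…

£26,195.59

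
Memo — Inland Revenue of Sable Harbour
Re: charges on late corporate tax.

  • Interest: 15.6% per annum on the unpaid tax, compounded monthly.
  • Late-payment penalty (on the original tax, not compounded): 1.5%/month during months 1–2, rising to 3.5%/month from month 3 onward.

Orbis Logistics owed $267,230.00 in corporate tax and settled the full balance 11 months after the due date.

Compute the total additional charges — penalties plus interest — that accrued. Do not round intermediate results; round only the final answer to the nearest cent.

Penalty, months 1–2: 2 × 1.5% × $267,230.00 = $8,016.90
Penalty, months 3–11: 9 × 3.5% × $267,230.00 = $84,177.45
Interest (15.6%/yr ÷ 12 = 1.3%/month): $267,230.00 × ((1 + 0.013)^11 − 1) = $40,797.2302…
Penalties + interest = $92,194.3500 + $40,797.2302… = $132,991.58

$132,991.58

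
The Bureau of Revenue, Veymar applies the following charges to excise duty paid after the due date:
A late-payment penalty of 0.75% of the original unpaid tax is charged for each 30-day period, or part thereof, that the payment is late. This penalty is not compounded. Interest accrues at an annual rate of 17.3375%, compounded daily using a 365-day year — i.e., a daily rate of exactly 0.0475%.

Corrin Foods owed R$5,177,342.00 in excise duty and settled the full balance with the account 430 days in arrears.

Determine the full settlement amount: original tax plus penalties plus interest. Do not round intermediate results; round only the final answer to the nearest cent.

Penalty periods: ⌈430/30⌉ = 15; penalty = 15 × 0.75% × R$5,177,342.00 = R$582,450.98…
Interest: R$5,177,342.00 × ((1 + 0.000475)^430 − 1) = R$5,177,342.00 × 0.22654528… = R$1,172,902.4177…
Total = R$5,177,342.00 + R$582,450.9750 + R$1,172,902.4177… = R$6,932,695.39

R$6,932,695.39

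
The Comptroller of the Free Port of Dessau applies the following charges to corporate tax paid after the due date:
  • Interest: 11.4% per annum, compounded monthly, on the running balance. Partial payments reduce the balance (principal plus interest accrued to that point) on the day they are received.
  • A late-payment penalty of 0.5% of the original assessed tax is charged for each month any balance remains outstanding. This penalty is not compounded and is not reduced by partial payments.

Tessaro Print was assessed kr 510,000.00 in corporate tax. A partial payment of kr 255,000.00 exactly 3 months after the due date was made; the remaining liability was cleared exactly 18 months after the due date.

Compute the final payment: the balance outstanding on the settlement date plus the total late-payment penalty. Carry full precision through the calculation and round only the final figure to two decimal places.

kr 356,665.75

Monthly rate = 11.4% ÷ 12 = 0.95%
Balance at month 3: kr 510,000.0000 × (1 + 0.0095)^3 = kr 524,673.5198…
After kr 255,000.00 payment: kr 524,673.5198… − kr 255,000.00 = kr 269,673.5198…
Balance at month 18: kr 269,673.5198… × (1 + 0.0095)^15 = kr 310,765.7531…
Penalty: 18 × 0.5% × kr 510,000.00 = kr 45,900.00
Final settlement = outstanding balance + penalty = kr 310,765.7531… + kr 45,900.00 = kr 356,665.75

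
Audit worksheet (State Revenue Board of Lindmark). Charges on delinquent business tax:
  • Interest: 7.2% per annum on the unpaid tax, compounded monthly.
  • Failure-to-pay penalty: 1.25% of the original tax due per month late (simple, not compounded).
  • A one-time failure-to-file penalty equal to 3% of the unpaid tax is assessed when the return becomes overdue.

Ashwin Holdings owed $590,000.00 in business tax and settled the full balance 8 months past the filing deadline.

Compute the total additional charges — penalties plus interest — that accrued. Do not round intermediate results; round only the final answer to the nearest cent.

$105,621.91

Failure-to-file penalty: 3% × $590,000.00 = $17,700.00
Failure-to-pay penalty = 1.25% × $590,000.00 × 8 mo = $59,000.00
Interest (7.2%/yr ÷ 12 = 0.6%/month): $590,000.00 × ((1 + 0.006)^8 − 1) = $28,921.9104…
Penalties + interest = $76,700.0000 + $28,921.9104… = $105,621.91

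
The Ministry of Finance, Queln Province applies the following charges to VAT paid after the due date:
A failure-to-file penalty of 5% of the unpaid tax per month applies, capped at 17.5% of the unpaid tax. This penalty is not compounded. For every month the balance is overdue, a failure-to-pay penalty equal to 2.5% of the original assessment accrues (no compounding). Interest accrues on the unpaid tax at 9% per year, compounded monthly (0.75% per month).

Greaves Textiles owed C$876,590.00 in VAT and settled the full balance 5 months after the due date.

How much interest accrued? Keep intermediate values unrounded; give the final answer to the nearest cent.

C$33,368.92

Interest: C$876,590.00 × ((1 + 0.0075)^5 − 1) = C$876,590.00 × 0.0380667… = C$33,368.9189…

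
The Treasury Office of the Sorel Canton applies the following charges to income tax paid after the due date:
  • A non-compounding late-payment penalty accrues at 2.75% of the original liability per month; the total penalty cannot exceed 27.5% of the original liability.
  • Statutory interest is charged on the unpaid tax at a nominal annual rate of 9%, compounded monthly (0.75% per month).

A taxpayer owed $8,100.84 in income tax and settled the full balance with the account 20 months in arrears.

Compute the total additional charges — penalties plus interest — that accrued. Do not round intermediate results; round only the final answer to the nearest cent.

Penalty (uncapped): 20 × 2.75% × $8,100.84 = $4,455.46…; cap = 27.5% × $8,100.84 = $2,227.73… → penalty = $2,227.73…
Interest: $8,100.84 × ((1 + 0.0075)^20 − 1) = $8,100.84 × 0.1611841… = $1,305.7269…
Penalties + interest = $2,227.7310 + $1,305.7269… = $3,533.46

$3,533.46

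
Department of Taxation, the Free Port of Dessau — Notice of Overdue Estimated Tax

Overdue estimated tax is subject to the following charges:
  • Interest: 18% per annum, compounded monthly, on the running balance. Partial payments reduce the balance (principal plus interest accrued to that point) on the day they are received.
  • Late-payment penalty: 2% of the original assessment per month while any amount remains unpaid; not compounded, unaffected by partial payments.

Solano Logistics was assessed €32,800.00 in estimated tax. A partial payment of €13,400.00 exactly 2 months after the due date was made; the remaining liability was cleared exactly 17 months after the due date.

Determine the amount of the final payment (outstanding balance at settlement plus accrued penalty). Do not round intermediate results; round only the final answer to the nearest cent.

Monthly rate = 18% ÷ 12 = 1.5%
Balance at month 2: €32,800.0000 × (1 + 0.015)^2 = €33,791.3800
After €13,400.00 payment: €33,791.3800 − €13,400.00 = €20,391.3800
Balance at month 17: €20,391.3800 × (1 + 0.015)^15 = €25,493.9572…
Penalty: 17 × 2% × €32,800.00 = €11,152.00
Final settlement = outstanding balance + penalty = €25,493.9572… + €11,152.00 = €36,645.96

€36,645.96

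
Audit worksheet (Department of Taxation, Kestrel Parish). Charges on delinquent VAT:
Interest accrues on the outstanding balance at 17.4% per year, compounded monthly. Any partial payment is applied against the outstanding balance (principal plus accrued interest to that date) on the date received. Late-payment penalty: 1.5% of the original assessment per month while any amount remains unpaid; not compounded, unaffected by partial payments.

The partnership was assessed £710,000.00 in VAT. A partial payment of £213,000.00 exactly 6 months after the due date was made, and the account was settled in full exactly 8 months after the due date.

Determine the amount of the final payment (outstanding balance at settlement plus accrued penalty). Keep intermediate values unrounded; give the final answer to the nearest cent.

£662,641.42

Monthly rate = 17.4% ÷ 12 = 1.45%
Balance at month 6: £710,000.0000 × (1 + 0.0145)^6 = £774,052.9265…
After £213,000.00 payment: £774,052.9265… − £213,000.00 = £561,052.9265…
Balance at month 8: £561,052.9265… × (1 + 0.0145)^2 = £577,441.4227…
Penalty: 8 × 1.5% × £710,000.00 = £85,200.00
Final settlement = outstanding balance + penalty = £577,441.4227… + £85,200.00 = £662,641.42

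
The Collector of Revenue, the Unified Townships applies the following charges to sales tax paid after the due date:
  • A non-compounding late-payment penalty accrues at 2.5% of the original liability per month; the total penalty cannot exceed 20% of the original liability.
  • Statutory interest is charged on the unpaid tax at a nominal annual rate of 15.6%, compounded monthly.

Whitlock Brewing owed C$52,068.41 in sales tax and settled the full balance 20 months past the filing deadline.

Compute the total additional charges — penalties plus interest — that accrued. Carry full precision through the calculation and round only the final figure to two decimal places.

Penalty (uncapped): 20 × 2.5% × C$52,068.41 = C$26,034.21…; cap = 20% × C$52,068.41 = C$10,413.68… → penalty = C$10,413.68…
Interest (15.6%/yr ÷ 12 = 1.3%/month): C$52,068.41 × ((1 + 0.013)^20 − 1) = C$15,347.6276…
Penalties + interest = C$10,413.6820 + C$15,347.6276… = C$25,761.31

C$25,761.31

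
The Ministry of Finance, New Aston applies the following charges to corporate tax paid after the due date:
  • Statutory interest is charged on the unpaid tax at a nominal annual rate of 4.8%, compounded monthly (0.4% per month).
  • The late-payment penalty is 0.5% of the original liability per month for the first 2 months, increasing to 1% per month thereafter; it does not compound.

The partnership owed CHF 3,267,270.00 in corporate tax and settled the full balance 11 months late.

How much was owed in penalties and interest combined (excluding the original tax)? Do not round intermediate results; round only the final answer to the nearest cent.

CHF 473,396.86

Penalty, months 1–2: 2 × 0.5% × CHF 3,267,270.00 = CHF 32,672.70
Penalty, months 3–11: 9 × 1% × CHF 3,267,270.00 = CHF 294,054.30
Interest: CHF 3,267,270.00 × ((1 + 0.004)^11 − 1) = CHF 3,267,270.00 × 0.0448906… = CHF 146,669.8575…
Penalties + interest = CHF 326,727.0000 + CHF 146,669.8575… = CHF 473,396.86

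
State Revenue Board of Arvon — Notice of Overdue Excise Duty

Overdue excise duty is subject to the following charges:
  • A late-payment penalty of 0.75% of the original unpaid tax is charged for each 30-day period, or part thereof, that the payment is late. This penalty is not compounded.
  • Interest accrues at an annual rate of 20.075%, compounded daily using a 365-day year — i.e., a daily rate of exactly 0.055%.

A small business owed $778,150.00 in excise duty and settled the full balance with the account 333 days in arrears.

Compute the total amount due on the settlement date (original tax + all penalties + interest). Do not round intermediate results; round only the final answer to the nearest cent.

Penalty periods: ⌈333/30⌉ = 12; penalty = 12 × 0.75% × $778,150.00 = $70,033.50
Interest: $778,150.00 × ((1 + 0.00055)^333 − 1) = $778,150.00 × 0.20093408… = $156,356.8527…
Total = $778,150.00 + $70,033.5000 + $156,356.8527… = $1,004,540.35

$1,004,540.35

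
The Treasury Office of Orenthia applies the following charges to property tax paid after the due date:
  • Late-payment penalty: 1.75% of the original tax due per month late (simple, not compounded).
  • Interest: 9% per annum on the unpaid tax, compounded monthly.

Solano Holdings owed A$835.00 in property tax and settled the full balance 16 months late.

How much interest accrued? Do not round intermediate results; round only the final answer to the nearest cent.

A$106.04

Interest (9%/yr ÷ 12 = 0.75%/month): A$835.00 × ((1 + 0.0075)^16 − 1) = A$106.0384…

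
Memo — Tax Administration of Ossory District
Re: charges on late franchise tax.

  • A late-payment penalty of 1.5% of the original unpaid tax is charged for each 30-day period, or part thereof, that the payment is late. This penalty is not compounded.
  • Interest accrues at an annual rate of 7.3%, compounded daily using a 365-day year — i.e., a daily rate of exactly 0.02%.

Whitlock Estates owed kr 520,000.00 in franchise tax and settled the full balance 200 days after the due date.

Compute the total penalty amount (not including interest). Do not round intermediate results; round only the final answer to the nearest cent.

kr 54,600.00

Penalty periods: ⌈200/30⌉ = 7; penalty = 7 × 1.5% × kr 520,000.00 = kr 54,600.00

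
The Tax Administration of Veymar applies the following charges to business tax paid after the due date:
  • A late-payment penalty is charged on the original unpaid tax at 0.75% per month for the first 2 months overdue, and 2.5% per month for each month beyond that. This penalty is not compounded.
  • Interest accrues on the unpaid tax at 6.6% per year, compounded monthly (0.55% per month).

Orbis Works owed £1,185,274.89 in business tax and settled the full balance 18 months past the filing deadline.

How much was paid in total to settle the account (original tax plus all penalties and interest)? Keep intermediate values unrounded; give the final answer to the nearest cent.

£1,800,156.22

Penalty, months 1–2: 2 × 0.75% × £1,185,274.89 = £17,779.12…
Penalty, months 3–18: 16 × 2.5% × £1,185,274.89 = £474,109.96…
Interest: £1,185,274.89 × ((1 + 0.0055)^18 − 1) = £1,185,274.89 × 0.1037669… = £122,992.2485…
Total = £1,185,274.89 + £491,889.0794… + £122,992.2485… = £1,800,156.22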